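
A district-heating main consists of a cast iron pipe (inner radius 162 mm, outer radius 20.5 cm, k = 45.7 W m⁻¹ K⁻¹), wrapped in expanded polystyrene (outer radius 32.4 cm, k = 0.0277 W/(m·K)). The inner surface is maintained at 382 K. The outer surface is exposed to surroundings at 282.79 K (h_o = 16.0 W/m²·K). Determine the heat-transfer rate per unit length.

Q' = 37.3 W/m

Treat each layer as a resistance in series:
  R'_cast iron = ln(0.205/0.162)/(2πk) = 0.2354/(2π·45.7) = 8.199×10^-4 m·K/W
  R'_expanded polystyrene = ln(0.324/0.205)/(2πk) = 0.4577/(2π·0.0277) = 2.630 m·K/W
  R'_conv,out = 1/(2πr h) = 1/(2π·0.324·16.0) = 0.03070 m·K/W
ΣR = 8.199×10^-4 + 2.630 + 0.03070 = 2.662 m·K/W
Q' = ΔT/ΣR = (382 K − 282.79 K)/2.662 = 37.3 W/m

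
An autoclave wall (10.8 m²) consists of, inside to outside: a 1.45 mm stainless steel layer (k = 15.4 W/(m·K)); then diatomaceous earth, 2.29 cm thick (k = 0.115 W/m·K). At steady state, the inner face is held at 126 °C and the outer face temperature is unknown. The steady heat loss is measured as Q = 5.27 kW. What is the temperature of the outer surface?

Sum the resistances:
  R_stainless steel = L/(kA) = 0.00145/(15.4·10.8) = 8.718×10^-6 K/W
  R_diatomaceous earth = L/(kA) = 0.0229/(0.115·10.8) = 0.01844 K/W
ΣR = 0.01845 K/W
ΔT = Q·ΣR = 5270 × 0.01845 = 97.23 K
Heat flows outward, so T_out = T_in − ΔT = 126 − 97.23 = 28.8 °C

T_out = 28.8 °C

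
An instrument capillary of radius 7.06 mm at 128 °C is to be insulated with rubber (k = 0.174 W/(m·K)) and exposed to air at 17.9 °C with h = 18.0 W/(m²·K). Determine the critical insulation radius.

r_cr = 0.967 cm

For a cylinder, r_cr = k_ins/h = 0.174/18.0 = 0.00967 m = 0.967 cm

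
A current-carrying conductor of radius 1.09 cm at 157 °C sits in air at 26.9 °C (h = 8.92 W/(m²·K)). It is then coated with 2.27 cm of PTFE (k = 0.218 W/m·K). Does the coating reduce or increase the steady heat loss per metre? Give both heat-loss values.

increases: 79.5 → 96.2 W/m

Critical radius for a cylinder: r_cr = k/h = 0.0244 m = 2.44 cm.
Outer radius after coating: r₂ = 0.0109 + 0.0227 = 0.0336 m.
r₁ < r_cr < r₂: heat loss rises to a maximum at r_cr then falls. Whether the coating helps depends on whether Q(r₂) has dropped back below Q(r₁).
Bare: R = 1/(2πr₁h) = 1.637 m·K/W; Q = 130.1/1.637 = 79.5 W/m.
Coated: R = R_cond + R_conv = 1.353 m·K/W; Q = 130.1/1.353 = 96.2 W/m.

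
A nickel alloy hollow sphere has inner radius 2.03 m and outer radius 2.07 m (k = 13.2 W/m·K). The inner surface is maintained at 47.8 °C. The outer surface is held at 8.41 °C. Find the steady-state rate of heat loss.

Q = 686 kW

Q = 4πk·ΔT/(1/r₁ − 1/r₂) = 4π × 13.2 × 39.39 / (1/2.03 − 1/2.07) = 6.86×10^5 W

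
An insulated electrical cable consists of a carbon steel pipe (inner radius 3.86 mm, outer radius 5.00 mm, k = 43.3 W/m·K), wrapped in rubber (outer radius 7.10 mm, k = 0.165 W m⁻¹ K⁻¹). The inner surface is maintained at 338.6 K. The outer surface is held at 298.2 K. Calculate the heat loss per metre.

Treat each layer as a resistance in series:
  R'_carbon steel = ln(0.00500/0.00386)/(2πk) = 0.2588/(2π·43.3) = 9.511×10^-4 m·K/W
  R'_rubber = ln(0.00710/0.00500)/(2πk) = 0.3507/(2π·0.165) = 0.3382 m·K/W
ΣR = 9.511×10^-4 + 0.3382 = 0.3392 m·K/W
Q' = ΔT/ΣR = (338.6 K − 298.2 K)/0.3392 = 119 W/m

Q' = 119 W/m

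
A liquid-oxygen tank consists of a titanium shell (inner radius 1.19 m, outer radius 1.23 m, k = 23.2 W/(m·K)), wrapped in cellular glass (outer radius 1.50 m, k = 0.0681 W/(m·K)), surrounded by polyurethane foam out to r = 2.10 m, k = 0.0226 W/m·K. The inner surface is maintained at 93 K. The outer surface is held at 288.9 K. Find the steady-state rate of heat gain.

Q = 233 W

Treat each layer as a resistance in series:
  R_titanium = (1/1.19 − 1/1.23)/(4πk) = 0.02733/(4π·23.2) = 9.374×10^-5 K/W
  R_cellular glass = (1/1.23 − 1/1.50)/(4πk) = 0.1463/(4π·0.0681) = 0.1710 K/W
  R_polyurethane foam = (1/1.50 − 1/2.10)/(4πk) = 0.1905/(4π·0.0226) = 0.6707 K/W
ΣR = 9.374×10^-5 + 0.1710 + 0.6707 = 0.8418 K/W
Q = ΔT/ΣR = (93 K − 288.9 K)/0.8418 = -233 W
(Negative Q ⇒ heat flows inward; heat gain = 233 W.)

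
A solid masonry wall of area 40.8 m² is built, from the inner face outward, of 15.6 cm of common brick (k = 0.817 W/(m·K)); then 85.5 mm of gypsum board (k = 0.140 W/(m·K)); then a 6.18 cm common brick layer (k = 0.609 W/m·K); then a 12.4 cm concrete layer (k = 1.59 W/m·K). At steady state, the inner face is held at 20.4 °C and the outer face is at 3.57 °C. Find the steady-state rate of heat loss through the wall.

Q = 700 W

Series thermal resistances, inner to outer:
  R_common brick = L/(kA) = 0.156/(0.817·40.8) = 0.004680 K/W
  R_gypsum board = L/(kA) = 0.0855/(0.140·40.8) = 0.01497 K/W
  R_common brick = L/(kA) = 0.0618/(0.609·40.8) = 0.002487 K/W
  R_concrete = L/(kA) = 0.124/(1.59·40.8) = 0.001911 K/W
ΣR = 0.004680 + 0.01497 + 0.002487 + 0.001911 = 0.02405 K/W
Q = ΔT/ΣR = (20.4 °C − 3.57 °C)/0.02405 = 700 W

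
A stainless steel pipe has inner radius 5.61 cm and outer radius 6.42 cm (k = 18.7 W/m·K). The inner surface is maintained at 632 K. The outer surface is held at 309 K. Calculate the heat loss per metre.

Q' = 281 kW/m

Q' = 2πk·ΔT/ln(r₂/r₁) = 2π × 18.7 × 323 / ln(0.0642/0.0561) = 2.81×10^5 W/m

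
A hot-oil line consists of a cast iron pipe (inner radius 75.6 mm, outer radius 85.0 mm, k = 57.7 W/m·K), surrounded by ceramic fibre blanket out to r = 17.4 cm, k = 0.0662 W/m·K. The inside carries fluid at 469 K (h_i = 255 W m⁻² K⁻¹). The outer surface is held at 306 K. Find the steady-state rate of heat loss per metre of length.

Treat each layer as a resistance in series:
  R'_conv,in = 1/(2πr h) = 1/(2π·0.0756·255) = 0.008256 m·K/W
  R'_cast iron = ln(0.0850/0.0756)/(2πk) = 0.1172/(2π·57.7) = 3.233×10^-4 m·K/W
  R'_ceramic fibre blanket = ln(0.174/0.0850)/(2πk) = 0.7164/(2π·0.0662) = 1.722 m·K/W
ΣR = 0.008256 + 3.233×10^-4 + 1.722 = 1.731 m·K/W
Q' = ΔT/ΣR = (469 K − 306 K)/1.731 = 94.2 W/m

Q' = 94.2 W/m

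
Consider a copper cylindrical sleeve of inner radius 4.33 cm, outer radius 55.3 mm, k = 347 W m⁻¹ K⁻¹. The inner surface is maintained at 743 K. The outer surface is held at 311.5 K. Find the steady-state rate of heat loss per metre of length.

Q' = 3850 kW/m

Q' = 2πk·ΔT/ln(r₂/r₁) = 2π × 347 × 431.5 / ln(0.0553/0.0433) = 3.85×10^6 W/m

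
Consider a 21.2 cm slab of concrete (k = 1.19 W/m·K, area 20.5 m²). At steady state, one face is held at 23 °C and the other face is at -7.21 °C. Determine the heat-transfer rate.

Q = 3480 W

Q = kA·ΔT/L = 1.19 × 20.5 × |23 °C − -7.21 °C| / 0.212 = 3480 W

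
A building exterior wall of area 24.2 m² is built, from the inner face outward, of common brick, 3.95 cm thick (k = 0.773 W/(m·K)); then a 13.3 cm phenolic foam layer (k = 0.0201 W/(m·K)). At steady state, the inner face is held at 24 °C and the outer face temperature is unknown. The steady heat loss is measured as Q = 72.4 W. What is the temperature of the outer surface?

T_out = 4.05 °C

Sum the resistances:
  R_common brick = L/(kA) = 0.0395/(0.773·24.2) = 0.002112 K/W
  R_phenolic foam = L/(kA) = 0.133/(0.0201·24.2) = 0.2734 K/W
ΣR = 0.2755 K/W
ΔT = Q·ΣR = 72.4 × 0.2755 = 19.95 K
Heat flows outward, so T_out = T_in − ΔT = 24 − 19.95 = 4.05 °C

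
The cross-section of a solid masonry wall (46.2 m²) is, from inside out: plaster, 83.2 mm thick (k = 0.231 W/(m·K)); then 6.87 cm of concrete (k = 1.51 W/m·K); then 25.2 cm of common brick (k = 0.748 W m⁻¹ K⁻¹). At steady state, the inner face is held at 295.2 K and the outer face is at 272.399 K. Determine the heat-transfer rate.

Q = 1420 W

Treat each layer as a resistance in series:
  R_plaster = L/(kA) = 0.0832/(0.231·46.2) = 0.007796 K/W
  R_concrete = L/(kA) = 0.0687/(1.51·46.2) = 9.848×10^-4 K/W
  R_common brick = L/(kA) = 0.252/(0.748·46.2) = 0.007292 K/W
ΣR = 0.007796 + 9.848×10^-4 + 0.007292 = 0.01607 K/W
Q = ΔT/ΣR = (295.2 K − 272.399 K)/0.01607 = 1420 W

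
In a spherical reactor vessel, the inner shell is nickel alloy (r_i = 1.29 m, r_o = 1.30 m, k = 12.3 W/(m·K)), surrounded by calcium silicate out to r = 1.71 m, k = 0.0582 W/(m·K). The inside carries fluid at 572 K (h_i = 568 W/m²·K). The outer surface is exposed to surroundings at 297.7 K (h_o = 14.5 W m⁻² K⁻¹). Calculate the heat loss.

Series thermal resistances, inner to outer:
  R_conv,in = 1/(4πr²h) = 1/(4π·1.29²·568) = 8.419×10^-5 K/W
  R_nickel alloy = (1/1.29 − 1/1.30)/(4πk) = 0.005963/(4π·12.3) = 3.858×10^-5 K/W
  R_calcium silicate = (1/1.30 − 1/1.71)/(4πk) = 0.1844/(4π·0.0582) = 0.2522 K/W
  R_conv,out = 1/(4πr²h) = 1/(4π·1.71²·14.5) = 0.001877 K/W
ΣR = 8.419×10^-5 + 3.858×10^-5 + 0.2522 + 0.001877 = 0.2542 K/W
Q = ΔT/ΣR = (572 K − 297.7 K)/0.2542 = 1080 W

Q = 1080 W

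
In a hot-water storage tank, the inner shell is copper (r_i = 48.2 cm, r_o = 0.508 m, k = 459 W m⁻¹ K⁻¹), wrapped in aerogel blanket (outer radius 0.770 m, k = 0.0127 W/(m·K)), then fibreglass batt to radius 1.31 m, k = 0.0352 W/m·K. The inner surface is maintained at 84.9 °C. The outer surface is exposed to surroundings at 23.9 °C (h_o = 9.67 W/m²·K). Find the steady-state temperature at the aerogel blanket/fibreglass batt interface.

T = 37.6 °C

Treat each layer as a resistance in series:
  R_copper = (1/0.482 − 1/0.508)/(4πk) = 0.1062/(4π·459) = 1.841×10^-5 K/W
  R_aerogel blanket = (1/0.508 − 1/0.770)/(4πk) = 0.6698/(4π·0.0127) = 4.197 K/W
  R_fibreglass batt = (1/0.770 − 1/1.31)/(4πk) = 0.5353/(4π·0.0352) = 1.210 K/W
  R_conv,out = 1/(4πr²h) = 1/(4π·1.31²·9.67) = 0.004795 K/W
ΣR = 1.841×10^-5 + 4.197 + 1.210 + 0.004795 = 5.412 K/W
Q = ΔT/ΣR = (84.9 °C − 23.9 °C)/5.412 = 11.27 W
From the inner boundary to the aerogel blanket/fibreglass batt interface, ΣR_partial = 4.197 K/W.
T_interface = T_in − Q·ΣR_partial = 84.9 °C − (11.27)(4.197) = 37.6 °C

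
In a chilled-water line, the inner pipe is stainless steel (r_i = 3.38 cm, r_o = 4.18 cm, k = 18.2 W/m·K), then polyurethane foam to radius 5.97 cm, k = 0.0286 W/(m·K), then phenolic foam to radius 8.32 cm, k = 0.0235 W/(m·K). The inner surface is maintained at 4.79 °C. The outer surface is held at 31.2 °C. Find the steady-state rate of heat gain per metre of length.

Q' = 6.24 W/m

Treat each layer as a resistance in series:
  R'_stainless steel = ln(0.0418/0.0338)/(2πk) = 0.2124/(2π·18.2) = 0.001858 m·K/W
  R'_polyurethane foam = ln(0.0597/0.0418)/(2πk) = 0.3564/(2π·0.0286) = 1.984 m·K/W
  R'_phenolic foam = ln(0.0832/0.0597)/(2πk) = 0.3319/(2π·0.0235) = 2.248 m·K/W
ΣR = 0.001858 + 1.984 + 2.248 = 4.234 m·K/W
Q' = ΔT/ΣR = (4.79 °C − 31.2 °C)/4.234 = -6.24 W/m
(Negative Q' ⇒ heat flows inward; heat gain = 6.24 W/m.)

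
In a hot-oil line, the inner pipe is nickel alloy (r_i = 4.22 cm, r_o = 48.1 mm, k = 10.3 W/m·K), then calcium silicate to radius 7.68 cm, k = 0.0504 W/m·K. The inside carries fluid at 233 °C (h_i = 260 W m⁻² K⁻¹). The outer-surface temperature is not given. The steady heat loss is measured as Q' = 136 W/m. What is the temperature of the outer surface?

Series resistances:
  R'_conv,in = 1/(2πr h) = 1/(2π·0.0422·260) = 0.01451 m·K/W
  R'_nickel alloy = ln(0.0481/0.0422)/(2πk) = 0.1309/(2π·10.3) = 0.002022 m·K/W
  R'_calcium silicate = ln(0.0768/0.0481)/(2πk) = 0.4679/(2π·0.0504) = 1.478 m·K/W
ΣR = 1.494 m·K/W
ΔT = Q'·ΣR = 136 × 1.494 = 203.2 K
Heat flows outward, so T_out = T_in − ΔT = 233 − 203.2 = 29.8 °C

T_out = 29.8 °C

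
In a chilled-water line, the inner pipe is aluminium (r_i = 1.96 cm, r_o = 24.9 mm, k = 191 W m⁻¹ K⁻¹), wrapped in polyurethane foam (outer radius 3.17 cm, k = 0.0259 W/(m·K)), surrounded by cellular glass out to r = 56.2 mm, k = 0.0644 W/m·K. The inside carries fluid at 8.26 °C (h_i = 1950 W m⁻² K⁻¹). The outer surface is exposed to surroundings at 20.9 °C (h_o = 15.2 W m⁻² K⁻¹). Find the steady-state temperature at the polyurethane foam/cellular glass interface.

Resistance network (inner→outer):
  R'_conv,in = 1/(2πr h) = 1/(2π·0.0196·1950) = 0.004164 m·K/W
  R'_aluminium = ln(0.0249/0.0196)/(2πk) = 0.2393/(2π·191) = 1.994×10^-4 m·K/W
  R'_polyurethane foam = ln(0.0317/0.0249)/(2πk) = 0.2414/(2π·0.0259) = 1.484 m·K/W
  R'_cellular glass = ln(0.0562/0.0317)/(2πk) = 0.5726/(2π·0.0644) = 1.415 m·K/W
  R'_conv,out = 1/(2πr h) = 1/(2π·0.0562·15.2) = 0.1863 m·K/W
ΣR = 0.004164 + 1.994×10^-4 + 1.484 + 1.415 + 0.1863 = 3.090 m·K/W
Q' = ΔT/ΣR = (8.26 °C − 20.9 °C)/3.090 = -4.091 W/m
From the inner boundary to the polyurethane foam/cellular glass interface, ΣR_partial = 1.488 m·K/W.
T_interface = T_in − Q'·ΣR_partial = 8.26 °C − (-4.091)(1.488) = 14.3 °C

T = 14.3 °C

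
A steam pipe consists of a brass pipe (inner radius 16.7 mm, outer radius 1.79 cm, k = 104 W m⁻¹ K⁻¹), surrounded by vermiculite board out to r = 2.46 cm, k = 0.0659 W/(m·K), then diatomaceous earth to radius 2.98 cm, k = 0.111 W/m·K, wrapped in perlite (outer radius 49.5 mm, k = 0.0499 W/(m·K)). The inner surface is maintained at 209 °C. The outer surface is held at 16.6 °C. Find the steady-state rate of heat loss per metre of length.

Series thermal resistances, inner to outer:
  R'_brass = ln(0.0179/0.0167)/(2πk) = 0.06939/(2π·104) = 1.062×10^-4 m·K/W
  R'_vermiculite board = ln(0.0246/0.0179)/(2πk) = 0.3179/(2π·0.0659) = 0.7679 m·K/W
  R'_diatomaceous earth = ln(0.0298/0.0246)/(2πk) = 0.1918/(2π·0.111) = 0.2750 m·K/W
  R'_perlite = ln(0.0495/0.0298)/(2πk) = 0.5075/(2π·0.0499) = 1.619 m·K/W
ΣR = 1.062×10^-4 + 0.7679 + 0.2750 + 1.619 = 2.662 m·K/W
Q' = ΔT/ΣR = (209 °C − 16.6 °C)/2.662 = 72.3 W/m

Q' = 72.3 W/m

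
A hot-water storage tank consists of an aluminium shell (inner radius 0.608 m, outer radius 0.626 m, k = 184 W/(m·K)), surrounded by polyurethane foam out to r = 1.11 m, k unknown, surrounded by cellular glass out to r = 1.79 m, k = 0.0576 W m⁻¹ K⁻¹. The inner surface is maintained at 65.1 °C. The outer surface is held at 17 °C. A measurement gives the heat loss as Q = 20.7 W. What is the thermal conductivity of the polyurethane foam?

ΣR = ΔT/Q = |65.1 − 17|/20.7 = 2.324 K/W
Known resistances:
  R_aluminium = (1/0.608 − 1/0.626)/(4πk) = 0.04729/(4π·184) = 2.045×10^-5 K/W
  R_cellular glass = (1/1.11 − 1/1.79)/(4πk) = 0.3422/(4π·0.0576) = 0.4728 K/W
R_polyurethane foam = ΣR − ΣR_known = 2.324 − 0.4728 = 1.851 K/W
(1/r₁−1/r₂)/(4πk) = 1.851 ⇒ k = 0.6965/(4π·1.851) = 0.0299 W/m·K

k = 0.0299 W/m·K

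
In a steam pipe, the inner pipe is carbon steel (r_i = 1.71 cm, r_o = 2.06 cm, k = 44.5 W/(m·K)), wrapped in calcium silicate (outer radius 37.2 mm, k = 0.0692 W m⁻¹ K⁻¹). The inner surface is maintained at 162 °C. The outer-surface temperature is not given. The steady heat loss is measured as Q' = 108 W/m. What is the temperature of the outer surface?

Series resistances:
  R'_carbon steel = ln(0.0206/0.0171)/(2πk) = 0.1862/(2π·44.5) = 6.660×10^-4 m·K/W
  R'_calcium silicate = ln(0.0372/0.0206)/(2πk) = 0.5910/(2π·0.0692) = 1.359 m·K/W
ΣR = 1.360 m·K/W
ΔT = Q'·ΣR = 108 × 1.360 = 146.9 K
Heat flows outward, so T_out = T_in − ΔT = 162 − 146.9 = 15.1 °C

T_out = 15.1 °C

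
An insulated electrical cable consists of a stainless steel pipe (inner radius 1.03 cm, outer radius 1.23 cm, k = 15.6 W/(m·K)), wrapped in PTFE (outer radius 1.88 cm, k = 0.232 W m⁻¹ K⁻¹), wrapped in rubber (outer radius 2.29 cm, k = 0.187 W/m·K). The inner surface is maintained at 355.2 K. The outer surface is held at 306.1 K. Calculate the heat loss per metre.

Q' = 107 W/m

Resistance network (inner→outer):
  R'_stainless steel = ln(0.0123/0.0103)/(2πk) = 0.1775/(2π·15.6) = 0.001810 m·K/W
  R'_PTFE = ln(0.0188/0.0123)/(2πk) = 0.4243/(2π·0.232) = 0.2910 m·K/W
  R'_rubber = ln(0.0229/0.0188)/(2πk) = 0.1973/(2π·0.187) = 0.1679 m·K/W
ΣR = 0.001810 + 0.2910 + 0.1679 = 0.4607 m·K/W
Q' = ΔT/ΣR = (355.2 K − 306.1 K)/0.4607 = 107 W/m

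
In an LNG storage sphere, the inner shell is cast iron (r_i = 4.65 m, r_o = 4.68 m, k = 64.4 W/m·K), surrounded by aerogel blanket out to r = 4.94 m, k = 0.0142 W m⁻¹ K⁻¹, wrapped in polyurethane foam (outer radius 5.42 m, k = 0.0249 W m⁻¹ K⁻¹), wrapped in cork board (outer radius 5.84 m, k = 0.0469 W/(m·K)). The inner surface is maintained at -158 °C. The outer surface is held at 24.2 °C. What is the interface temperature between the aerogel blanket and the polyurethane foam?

T = -77.6 °C

Series thermal resistances, inner to outer:
  R_cast iron = (1/4.65 − 1/4.68)/(4πk) = 0.001379/(4π·64.4) = 1.703×10^-6 K/W
  R_aerogel blanket = (1/4.68 − 1/4.94)/(4πk) = 0.01125/(4π·0.0142) = 0.06302 K/W
  R_polyurethane foam = (1/4.94 − 1/5.42)/(4πk) = 0.01793/(4π·0.0249) = 0.05729 K/W
  R_cork board = (1/5.42 − 1/5.84)/(4πk) = 0.01327/(4π·0.0469) = 0.02251 K/W
ΣR = 1.703×10^-6 + 0.06302 + 0.05729 + 0.02251 = 0.1428 K/W
Q = ΔT/ΣR = (-158 °C − 24.2 °C)/0.1428 = -1276 W
From the inner boundary to the aerogel blanket/polyurethane foam interface, ΣR_partial = 0.06302 K/W.
T_interface = T_in − Q·ΣR_partial = -158 °C − (-1276)(0.06302) = -77.6 °C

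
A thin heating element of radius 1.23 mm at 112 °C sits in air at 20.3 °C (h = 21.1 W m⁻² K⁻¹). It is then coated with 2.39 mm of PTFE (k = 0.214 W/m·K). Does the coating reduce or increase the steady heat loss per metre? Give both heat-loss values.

Critical radius for a cylinder: r_cr = k/h = 0.0101 m = 1.01 cm.
Outer radius after coating: r₂ = 0.00123 + 0.00239 = 0.00362 m.
Since r₁ < r_cr and r₂ ≤ r_cr, the coating moves toward the maximum at r_cr — heat loss rises.
Bare: R = 1/(2πr₁h) = 6.132 m·K/W; Q = 91.7/6.132 = 15.0 W/m.
Coated: R = R_cond + R_conv = 2.886 m·K/W; Q = 91.7/2.886 = 31.8 W/m.

increases: 15.0 → 31.8 W/m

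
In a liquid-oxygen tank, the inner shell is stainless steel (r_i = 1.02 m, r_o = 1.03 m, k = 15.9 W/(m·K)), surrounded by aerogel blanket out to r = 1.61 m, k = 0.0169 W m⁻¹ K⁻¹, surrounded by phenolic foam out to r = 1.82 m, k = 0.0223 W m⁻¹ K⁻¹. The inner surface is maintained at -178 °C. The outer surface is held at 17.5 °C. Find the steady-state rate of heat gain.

Q = 103 W

Resistance network (inner→outer):
  R_stainless steel = (1/1.02 − 1/1.03)/(4πk) = 0.009518/(4π·15.9) = 4.764×10^-5 K/W
  R_aerogel blanket = (1/1.03 − 1/1.61)/(4πk) = 0.3498/(4π·0.0169) = 1.647 K/W
  R_phenolic foam = (1/1.61 − 1/1.82)/(4πk) = 0.07167/(4π·0.0223) = 0.2557 K/W
ΣR = 4.764×10^-5 + 1.647 + 0.2557 = 1.903 K/W
Q = ΔT/ΣR = (-178 °C − 17.5 °C)/1.903 = -103 W
(Negative Q ⇒ heat flows inward; heat gain = 103 W.)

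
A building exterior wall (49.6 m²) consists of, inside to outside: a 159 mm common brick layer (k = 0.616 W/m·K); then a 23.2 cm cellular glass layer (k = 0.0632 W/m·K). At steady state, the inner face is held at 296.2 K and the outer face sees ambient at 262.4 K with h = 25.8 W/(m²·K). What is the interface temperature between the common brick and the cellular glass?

T = 294.0 K

Series thermal resistances, inner to outer:
  R_common brick = L/(kA) = 0.159/(0.616·49.6) = 0.005204 K/W
  R_cellular glass = L/(kA) = 0.232/(0.0632·49.6) = 0.07401 K/W
  R_conv,out = 1/(hA) = 1/(25.8·49.6) = 7.814×10^-4 K/W
ΣR = 0.005204 + 0.07401 + 7.814×10^-4 = 0.08000 K/W
Q = ΔT/ΣR = (296.2 K − 262.4 K)/0.08000 = 422.5 W
From the inner boundary to the common brick/cellular glass interface, ΣR_partial = 0.005204 K/W.
T_interface = T_in − Q·ΣR_partial = 296.2 K − (422.5)(0.005204) = 294.0 K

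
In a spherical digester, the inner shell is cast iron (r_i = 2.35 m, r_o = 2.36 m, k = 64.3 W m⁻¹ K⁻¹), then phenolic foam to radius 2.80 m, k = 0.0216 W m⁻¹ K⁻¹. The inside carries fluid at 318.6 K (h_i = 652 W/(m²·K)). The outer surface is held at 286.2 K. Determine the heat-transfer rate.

Q = 132 W

Resistance network (inner→outer):
  R_conv,in = 1/(4πr²h) = 1/(4π·2.35²·652) = 2.210×10^-5 K/W
  R_cast iron = (1/2.35 − 1/2.36)/(4πk) = 0.001803/(4π·64.3) = 2.232×10^-6 K/W
  R_phenolic foam = (1/2.36 − 1/2.80)/(4πk) = 0.06659/(4π·0.0216) = 0.2453 K/W
ΣR = 2.210×10^-5 + 2.232×10^-6 + 0.2453 = 0.2453 K/W
Q = ΔT/ΣR = (318.6 K − 286.2 K)/0.2453 = 132 W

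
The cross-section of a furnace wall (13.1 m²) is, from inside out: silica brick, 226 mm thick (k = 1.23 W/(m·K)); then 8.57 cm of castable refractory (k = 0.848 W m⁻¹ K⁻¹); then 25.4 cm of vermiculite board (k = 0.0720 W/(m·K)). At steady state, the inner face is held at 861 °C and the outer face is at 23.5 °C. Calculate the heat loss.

Q = 2.88 kW

Series thermal resistances, inner to outer:
  R_silica brick = L/(kA) = 0.226/(1.23·13.1) = 0.01403 K/W
  R_castable refractory = L/(kA) = 0.0857/(0.848·13.1) = 0.007715 K/W
  R_vermiculite board = L/(kA) = 0.254/(0.0720·13.1) = 0.2693 K/W
ΣR = 0.01403 + 0.007715 + 0.2693 = 0.2910 K/W
Q = ΔT/ΣR = (861 °C − 23.5 °C)/0.2910 = 2880 W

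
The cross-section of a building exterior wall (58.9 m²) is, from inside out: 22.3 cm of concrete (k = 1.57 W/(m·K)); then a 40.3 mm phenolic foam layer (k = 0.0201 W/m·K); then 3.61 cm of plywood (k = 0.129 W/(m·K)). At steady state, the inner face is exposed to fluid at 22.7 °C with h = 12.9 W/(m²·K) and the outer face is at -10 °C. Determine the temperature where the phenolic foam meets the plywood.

T = -6.35 °C

Resistance network (inner→outer):
  R_conv,in = 1/(hA) = 1/(12.9·58.9) = 0.001316 K/W
  R_concrete = L/(kA) = 0.223/(1.57·58.9) = 0.002412 K/W
  R_phenolic foam = L/(kA) = 0.0403/(0.0201·58.9) = 0.03404 K/W
  R_plywood = L/(kA) = 0.0361/(0.129·58.9) = 0.004751 K/W
ΣR = 0.001316 + 0.002412 + 0.03404 + 0.004751 = 0.04252 K/W
Q = ΔT/ΣR = (22.7 °C − -10 °C)/0.04252 = 769.0 W
From the inner boundary to the phenolic foam/plywood interface, ΣR_partial = 0.03777 K/W.
T_interface = T_in − Q·ΣR_partial = 22.7 °C − (769.0)(0.03777) = -6.35 °C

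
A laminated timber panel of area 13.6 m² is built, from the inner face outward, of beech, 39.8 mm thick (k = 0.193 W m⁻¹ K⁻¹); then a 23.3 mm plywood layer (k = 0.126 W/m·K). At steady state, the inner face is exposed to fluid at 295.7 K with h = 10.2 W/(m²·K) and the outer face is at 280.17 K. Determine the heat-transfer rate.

Q = 432 W

Resistance network (inner→outer):
  R_conv,in = 1/(hA) = 1/(10.2·13.6) = 0.007209 K/W
  R_beech = L/(kA) = 0.0398/(0.193·13.6) = 0.01516 K/W
  R_plywood = L/(kA) = 0.0233/(0.126·13.6) = 0.01360 K/W
ΣR = 0.007209 + 0.01516 + 0.01360 = 0.03597 K/W
Q = ΔT/ΣR = (295.7 K − 280.17 K)/0.03597 = 432 W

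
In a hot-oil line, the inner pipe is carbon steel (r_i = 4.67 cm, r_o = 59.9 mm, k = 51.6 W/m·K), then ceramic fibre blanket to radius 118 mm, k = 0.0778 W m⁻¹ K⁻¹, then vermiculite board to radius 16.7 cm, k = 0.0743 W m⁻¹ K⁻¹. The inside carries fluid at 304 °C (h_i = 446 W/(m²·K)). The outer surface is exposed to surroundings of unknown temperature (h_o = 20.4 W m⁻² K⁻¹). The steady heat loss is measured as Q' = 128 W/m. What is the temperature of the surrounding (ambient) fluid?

Series resistances:
  R'_conv,in = 1/(2πr h) = 1/(2π·0.0467·446) = 0.007641 m·K/W
  R'_carbon steel = ln(0.0599/0.0467)/(2πk) = 0.2489/(2π·51.6) = 7.678×10^-4 m·K/W
  R'_ceramic fibre blanket = ln(0.118/0.0599)/(2πk) = 0.6780/(2π·0.0778) = 1.387 m·K/W
  R'_vermiculite board = ln(0.167/0.118)/(2πk) = 0.3473/(2π·0.0743) = 0.7440 m·K/W
  R'_conv,out = 1/(2πr h) = 1/(2π·0.167·20.4) = 0.04672 m·K/W
ΣR = 2.186 m·K/W
ΔT = Q'·ΣR = 128 × 2.186 = 279.8 K
Heat flows outward, so T_out = T_in − ΔT = 304 − 279.8 = 24.2 °C

T_out = 24.2 °C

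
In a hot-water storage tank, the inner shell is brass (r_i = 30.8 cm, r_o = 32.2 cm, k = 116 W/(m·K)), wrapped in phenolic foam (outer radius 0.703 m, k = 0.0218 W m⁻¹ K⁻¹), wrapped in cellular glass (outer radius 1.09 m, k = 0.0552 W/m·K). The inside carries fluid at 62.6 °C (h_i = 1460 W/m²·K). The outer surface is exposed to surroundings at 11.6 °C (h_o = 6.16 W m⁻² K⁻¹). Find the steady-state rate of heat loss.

Q = 7.41 W

Series thermal resistances, inner to outer:
  R_conv,in = 1/(4πr²h) = 1/(4π·0.308²·1460) = 5.746×10^-4 K/W
  R_brass = (1/0.308 − 1/0.322)/(4πk) = 0.1412/(4π·116) = 9.684×10^-5 K/W
  R_phenolic foam = (1/0.322 − 1/0.703)/(4πk) = 1.683/(4π·0.0218) = 6.144 K/W
  R_cellular glass = (1/0.703 − 1/1.09)/(4πk) = 0.5050/(4π·0.0552) = 0.7281 K/W
  R_conv,out = 1/(4πr²h) = 1/(4π·1.09²·6.16) = 0.01087 K/W
ΣR = 5.746×10^-4 + 9.684×10^-5 + 6.144 + 0.7281 + 0.01087 = 6.884 K/W
Q = ΔT/ΣR = (62.6 °C − 11.6 °C)/6.884 = 7.41 W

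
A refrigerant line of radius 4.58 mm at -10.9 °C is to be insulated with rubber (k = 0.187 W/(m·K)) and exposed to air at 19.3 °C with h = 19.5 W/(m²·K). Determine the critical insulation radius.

For a cylinder, r_cr = k_ins/h = 0.187/19.5 = 0.00959 m = 0.959 cm

r_cr = 0.959 cm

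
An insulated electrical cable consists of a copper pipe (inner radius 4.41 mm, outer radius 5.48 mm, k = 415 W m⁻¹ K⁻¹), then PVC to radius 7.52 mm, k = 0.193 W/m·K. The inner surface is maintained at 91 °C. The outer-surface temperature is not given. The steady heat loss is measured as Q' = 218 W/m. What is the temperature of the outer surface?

T_out = 34.1 °C

Series resistances:
  R'_copper = ln(0.00548/0.00441)/(2πk) = 0.2172/(2π·415) = 8.331×10^-5 m·K/W
  R'_PVC = ln(0.00752/0.00548)/(2πk) = 0.3165/(2π·0.193) = 0.2610 m·K/W
ΣR = 0.2610 m·K/W
ΔT = Q'·ΣR = 218 × 0.2610 = 56.90 K
Heat flows outward, so T_out = T_in − ΔT = 91 − 56.90 = 34.1 °C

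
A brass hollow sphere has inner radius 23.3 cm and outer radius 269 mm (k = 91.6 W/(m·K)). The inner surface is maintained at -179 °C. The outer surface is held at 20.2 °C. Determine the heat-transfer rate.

Q = 399 kW

Q = 4πk·ΔT/(1/r₁ − 1/r₂) = 4π × 91.6 × 199.2 / (1/0.233 − 1/0.269) = 3.99×10^5 W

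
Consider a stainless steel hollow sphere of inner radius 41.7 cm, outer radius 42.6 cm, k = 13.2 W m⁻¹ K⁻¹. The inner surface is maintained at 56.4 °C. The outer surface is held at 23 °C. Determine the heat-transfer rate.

Q = 1.09×10^5 W

Q = 4πk·ΔT/(1/r₁ − 1/r₂) = 4π × 13.2 × 33.4 / (1/0.417 − 1/0.426) = 1.09×10^5 W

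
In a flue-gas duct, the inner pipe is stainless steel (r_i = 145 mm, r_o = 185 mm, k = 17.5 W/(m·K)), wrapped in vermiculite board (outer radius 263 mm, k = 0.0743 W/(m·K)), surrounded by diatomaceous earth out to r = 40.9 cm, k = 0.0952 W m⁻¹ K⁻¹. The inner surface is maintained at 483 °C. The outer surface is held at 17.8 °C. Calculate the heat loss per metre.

Q' = 311 W/m

Resistance network (inner→outer):
  R'_stainless steel = ln(0.185/0.145)/(2πk) = 0.2436/(2π·17.5) = 0.002216 m·K/W
  R'_vermiculite board = ln(0.263/0.185)/(2πk) = 0.3518/(2π·0.0743) = 0.7536 m·K/W
  R'_diatomaceous earth = ln(0.409/0.263)/(2πk) = 0.4416/(2π·0.0952) = 0.7382 m·K/W
ΣR = 0.002216 + 0.7536 + 0.7382 = 1.494 m·K/W
Q' = ΔT/ΣR = (483 °C − 17.8 °C)/1.494 = 311 W/m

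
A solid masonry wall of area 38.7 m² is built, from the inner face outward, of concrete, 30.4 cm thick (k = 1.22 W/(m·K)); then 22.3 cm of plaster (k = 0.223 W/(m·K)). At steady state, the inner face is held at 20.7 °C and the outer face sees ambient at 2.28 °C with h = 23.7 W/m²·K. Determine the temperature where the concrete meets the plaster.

T = 17.1 °C

Series thermal resistances, inner to outer:
  R_concrete = L/(kA) = 0.304/(1.22·38.7) = 0.006439 K/W
  R_plaster = L/(kA) = 0.223/(0.223·38.7) = 0.02584 K/W
  R_conv,out = 1/(hA) = 1/(23.7·38.7) = 0.001090 K/W
ΣR = 0.006439 + 0.02584 + 0.001090 = 0.03337 K/W
Q = ΔT/ΣR = (20.7 °C − 2.28 °C)/0.03337 = 552.0 W
From the inner boundary to the concrete/plaster interface, ΣR_partial = 0.006439 K/W.
T_interface = T_in − Q·ΣR_partial = 20.7 °C − (552.0)(0.006439) = 17.1 °C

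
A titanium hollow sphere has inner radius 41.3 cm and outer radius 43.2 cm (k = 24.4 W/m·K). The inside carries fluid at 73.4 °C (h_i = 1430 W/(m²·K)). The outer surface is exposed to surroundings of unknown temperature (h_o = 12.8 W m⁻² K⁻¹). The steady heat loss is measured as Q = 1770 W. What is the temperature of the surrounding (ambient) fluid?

Series resistances:
  R_conv,in = 1/(4πr²h) = 1/(4π·0.413²·1430) = 3.263×10^-4 K/W
  R_titanium = (1/0.413 − 1/0.432)/(4πk) = 0.1065/(4π·24.4) = 3.473×10^-4 K/W
  R_conv,out = 1/(4πr²h) = 1/(4π·0.432²·12.8) = 0.03331 K/W
ΣR = 0.03399 K/W
ΔT = Q·ΣR = 1770 × 0.03399 = 60.16 K
Heat flows outward, so T_out = T_in − ΔT = 73.4 − 60.16 = 13.2 °C

T_out = 13.2 °C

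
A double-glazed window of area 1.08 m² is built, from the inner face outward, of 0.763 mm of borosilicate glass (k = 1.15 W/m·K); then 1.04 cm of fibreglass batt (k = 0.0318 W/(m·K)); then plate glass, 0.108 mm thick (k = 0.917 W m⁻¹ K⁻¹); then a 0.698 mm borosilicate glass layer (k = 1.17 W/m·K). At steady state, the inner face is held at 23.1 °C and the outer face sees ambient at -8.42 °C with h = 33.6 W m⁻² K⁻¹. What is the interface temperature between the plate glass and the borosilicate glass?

T = -5.75 °C

Series thermal resistances, inner to outer:
  R_borosilicate glass = L/(kA) = 7.63×10^-4/(1.15·1.08) = 6.143×10^-4 K/W
  R_fibreglass batt = L/(kA) = 0.0104/(0.0318·1.08) = 0.3028 K/W
  R_plate glass = L/(kA) = 1.08×10^-4/(0.917·1.08) = 1.091×10^-4 K/W
  R_borosilicate glass = L/(kA) = 6.98×10^-4/(1.17·1.08) = 5.524×10^-4 K/W
  R_conv,out = 1/(hA) = 1/(33.6·1.08) = 0.02756 K/W
ΣR = 6.143×10^-4 + 0.3028 + 1.091×10^-4 + 5.524×10^-4 + 0.02756 = 0.3316 K/W
Q = ΔT/ΣR = (23.1 °C − -8.42 °C)/0.3316 = 95.05 W
From the inner boundary to the plate glass/borosilicate glass interface, ΣR_partial = 0.3035 K/W.
T_interface = T_in − Q·ΣR_partial = 23.1 °C − (95.05)(0.3035) = -5.75 °C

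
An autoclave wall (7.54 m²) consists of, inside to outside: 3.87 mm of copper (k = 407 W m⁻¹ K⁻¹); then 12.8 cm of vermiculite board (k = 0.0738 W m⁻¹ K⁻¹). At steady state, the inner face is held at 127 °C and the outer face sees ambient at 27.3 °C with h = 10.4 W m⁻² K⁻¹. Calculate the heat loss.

Q = 411 W

Series thermal resistances, inner to outer:
  R_copper = L/(kA) = 0.00387/(407·7.54) = 1.261×10^-6 K/W
  R_vermiculite board = L/(kA) = 0.128/(0.0738·7.54) = 0.2300 K/W
  R_conv,out = 1/(hA) = 1/(10.4·7.54) = 0.01275 K/W
ΣR = 1.261×10^-6 + 0.2300 + 0.01275 = 0.2428 K/W
Q = ΔT/ΣR = (127 °C − 27.3 °C)/0.2428 = 411 W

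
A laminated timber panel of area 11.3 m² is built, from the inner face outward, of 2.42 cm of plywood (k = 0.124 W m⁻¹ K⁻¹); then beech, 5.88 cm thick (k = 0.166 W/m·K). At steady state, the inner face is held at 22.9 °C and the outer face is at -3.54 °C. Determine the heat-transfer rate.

Q = 544 W

Series thermal resistances, inner to outer:
  R_plywood = L/(kA) = 0.0242/(0.124·11.3) = 0.01727 K/W
  R_beech = L/(kA) = 0.0588/(0.166·11.3) = 0.03135 K/W
ΣR = 0.01727 + 0.03135 = 0.04862 K/W
Q = ΔT/ΣR = (22.9 °C − -3.54 °C)/0.04862 = 544 W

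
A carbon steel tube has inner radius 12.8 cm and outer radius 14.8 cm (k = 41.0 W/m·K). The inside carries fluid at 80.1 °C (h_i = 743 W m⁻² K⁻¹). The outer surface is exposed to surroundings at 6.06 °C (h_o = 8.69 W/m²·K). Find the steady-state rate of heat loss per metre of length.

Series thermal resistances, inner to outer:
  R'_conv,in = 1/(2πr h) = 1/(2π·0.128·743) = 0.001673 m·K/W
  R'_carbon steel = ln(0.148/0.128)/(2πk) = 0.1452/(2π·41.0) = 5.636×10^-4 m·K/W
  R'_conv,out = 1/(2πr h) = 1/(2π·0.148·8.69) = 0.1237 m·K/W
ΣR = 0.001673 + 5.636×10^-4 + 0.1237 = 0.1259 m·K/W
Q' = ΔT/ΣR = (80.1 °C − 6.06 °C)/0.1259 = 588 W/m

Q' = 588 W/m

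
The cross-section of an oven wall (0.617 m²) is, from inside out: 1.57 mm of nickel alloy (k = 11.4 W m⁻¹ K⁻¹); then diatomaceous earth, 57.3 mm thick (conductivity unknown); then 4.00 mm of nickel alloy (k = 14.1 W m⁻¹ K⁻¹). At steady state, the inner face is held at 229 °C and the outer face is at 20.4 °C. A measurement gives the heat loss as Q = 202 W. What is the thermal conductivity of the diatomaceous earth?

ΣR = ΔT/Q = |229 − 20.4|/202 = 1.033 K/W
Known resistances:
  R_nickel alloy = L/(kA) = 0.00157/(11.4·0.617) = 2.232×10^-4 K/W
  R_nickel alloy = L/(kA) = 0.00400/(14.1·0.617) = 4.598×10^-4 K/W
R_diatomaceous earth = ΣR − ΣR_known = 1.033 − 6.830×10^-4 = 1.032 K/W
L/(kA) = 1.032 ⇒ k = 0.0573/(1.032·0.617) = 0.0900 W/m·K

k = 0.0900 W/m·K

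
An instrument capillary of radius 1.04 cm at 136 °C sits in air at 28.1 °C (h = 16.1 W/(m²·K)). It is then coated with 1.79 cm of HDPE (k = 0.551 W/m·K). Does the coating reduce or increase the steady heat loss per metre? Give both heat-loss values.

Critical radius for a cylinder: r_cr = k/h = 0.0342 m = 3.42 cm.
Outer radius after coating: r₂ = 0.0104 + 0.0179 = 0.0283 m.
Since r₁ < r_cr and r₂ ≤ r_cr, the coating moves toward the maximum at r_cr — heat loss rises.
Bare: R = 1/(2πr₁h) = 0.9505 m·K/W; Q = 107.9/0.9505 = 114 W/m.
Coated: R = R_cond + R_conv = 0.6385 m·K/W; Q = 107.9/0.6385 = 169 W/m.

increases: 114 → 169 W/m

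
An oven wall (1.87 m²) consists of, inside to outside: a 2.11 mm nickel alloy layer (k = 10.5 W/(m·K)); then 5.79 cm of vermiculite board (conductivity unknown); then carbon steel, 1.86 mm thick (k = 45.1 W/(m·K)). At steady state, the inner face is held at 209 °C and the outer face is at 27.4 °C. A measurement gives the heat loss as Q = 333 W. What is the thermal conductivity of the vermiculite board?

ΣR = ΔT/Q = |209 − 27.4|/333 = 0.5453 K/W
Known resistances:
  R_nickel alloy = L/(kA) = 0.00211/(10.5·1.87) = 1.075×10^-4 K/W
  R_carbon steel = L/(kA) = 0.00186/(45.1·1.87) = 2.205×10^-5 K/W
R_vermiculite board = ΣR − ΣR_known = 0.5453 − 1.296×10^-4 = 0.5452 K/W
L/(kA) = 0.5452 ⇒ k = 0.0579/(0.5452·1.87) = 0.0568 W/m·K

k = 0.0568 W/m·K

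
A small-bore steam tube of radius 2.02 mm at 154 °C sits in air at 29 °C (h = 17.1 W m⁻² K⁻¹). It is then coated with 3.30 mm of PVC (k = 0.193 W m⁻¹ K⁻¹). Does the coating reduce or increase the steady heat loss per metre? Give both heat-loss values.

Critical radius for a cylinder: r_cr = k/h = 0.0113 m = 1.13 cm.
Outer radius after coating: r₂ = 0.00202 + 0.00330 = 0.00532 m.
Since r₁ < r_cr and r₂ ≤ r_cr, the coating moves toward the maximum at r_cr — heat loss rises.
Bare: R = 1/(2πr₁h) = 4.608 m·K/W; Q = 125/4.608 = 27.1 W/m.
Coated: R = R_cond + R_conv = 2.548 m·K/W; Q = 125/2.548 = 49.1 W/m.

increases: 27.1 → 49.1 W/m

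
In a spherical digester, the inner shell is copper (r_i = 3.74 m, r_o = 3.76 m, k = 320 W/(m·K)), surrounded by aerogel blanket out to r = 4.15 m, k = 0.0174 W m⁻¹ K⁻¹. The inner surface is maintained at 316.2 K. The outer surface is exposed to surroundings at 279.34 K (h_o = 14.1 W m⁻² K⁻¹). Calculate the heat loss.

Q = 322 W

Series thermal resistances, inner to outer:
  R_copper = (1/3.74 − 1/3.76)/(4πk) = 0.001422/(4π·320) = 3.537×10^-7 K/W
  R_aerogel blanket = (1/3.76 − 1/4.15)/(4πk) = 0.02499/(4π·0.0174) = 0.1143 K/W
  R_conv,out = 1/(4πr²h) = 1/(4π·4.15²·14.1) = 3.277×10^-4 K/W
ΣR = 3.537×10^-7 + 0.1143 + 3.277×10^-4 = 0.1146 K/W
Q = ΔT/ΣR = (316.2 K − 279.34 K)/0.1146 = 322 W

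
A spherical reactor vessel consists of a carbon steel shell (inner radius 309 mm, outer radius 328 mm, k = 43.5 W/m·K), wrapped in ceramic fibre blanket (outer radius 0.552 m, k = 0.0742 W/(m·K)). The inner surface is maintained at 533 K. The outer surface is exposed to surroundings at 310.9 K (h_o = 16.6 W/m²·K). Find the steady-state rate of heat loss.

Resistance network (inner→outer):
  R_carbon steel = (1/0.309 − 1/0.328)/(4πk) = 0.1875/(4π·43.5) = 3.429×10^-4 K/W
  R_ceramic fibre blanket = (1/0.328 − 1/0.552)/(4πk) = 1.237/(4π·0.0742) = 1.327 K/W
  R_conv,out = 1/(4πr²h) = 1/(4π·0.552²·16.6) = 0.01573 K/W
ΣR = 3.429×10^-4 + 1.327 + 0.01573 = 1.343 K/W
Q = ΔT/ΣR = (533 K − 310.9 K)/1.343 = 165 W

Q = 165 W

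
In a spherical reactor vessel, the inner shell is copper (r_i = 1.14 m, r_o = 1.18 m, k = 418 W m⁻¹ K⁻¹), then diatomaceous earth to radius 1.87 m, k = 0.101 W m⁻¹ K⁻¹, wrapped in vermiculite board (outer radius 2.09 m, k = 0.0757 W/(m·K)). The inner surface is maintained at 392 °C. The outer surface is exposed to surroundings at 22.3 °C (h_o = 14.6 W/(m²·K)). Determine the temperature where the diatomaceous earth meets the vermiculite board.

T = 95.1 °C

Resistance network (inner→outer):
  R_copper = (1/1.14 − 1/1.18)/(4πk) = 0.02974/(4π·418) = 5.661×10^-6 K/W
  R_diatomaceous earth = (1/1.18 − 1/1.87)/(4πk) = 0.3127/(4π·0.101) = 0.2464 K/W
  R_vermiculite board = (1/1.87 − 1/2.09)/(4πk) = 0.05629/(4π·0.0757) = 0.05917 K/W
  R_conv,out = 1/(4πr²h) = 1/(4π·2.09²·14.6) = 0.001248 K/W
ΣR = 5.661×10^-6 + 0.2464 + 0.05917 + 0.001248 = 0.3068 K/W
Q = ΔT/ΣR = (392 °C − 22.3 °C)/0.3068 = 1205 W
From the inner boundary to the diatomaceous earth/vermiculite board interface, ΣR_partial = 0.2464 K/W.
T_interface = T_in − Q·ΣR_partial = 392 °C − (1205)(0.2464) = 95.1 °C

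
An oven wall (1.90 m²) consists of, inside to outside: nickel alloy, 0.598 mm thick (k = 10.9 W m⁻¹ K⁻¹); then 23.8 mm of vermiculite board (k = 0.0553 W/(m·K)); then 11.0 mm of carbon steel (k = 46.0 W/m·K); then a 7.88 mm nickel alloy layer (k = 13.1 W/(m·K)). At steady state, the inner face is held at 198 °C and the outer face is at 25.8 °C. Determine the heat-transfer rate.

Q = 759 W

Series thermal resistances, inner to outer:
  R_nickel alloy = L/(kA) = 5.98×10^-4/(10.9·1.90) = 2.887×10^-5 K/W
  R_vermiculite board = L/(kA) = 0.0238/(0.0553·1.90) = 0.2265 K/W
  R_carbon steel = L/(kA) = 0.0110/(46.0·1.90) = 1.259×10^-4 K/W
  R_nickel alloy = L/(kA) = 0.00788/(13.1·1.90) = 3.166×10^-4 K/W
ΣR = 2.887×10^-5 + 0.2265 + 1.259×10^-4 + 3.166×10^-4 = 0.2270 K/W
Q = ΔT/ΣR = (198 °C − 25.8 °C)/0.2270 = 759 W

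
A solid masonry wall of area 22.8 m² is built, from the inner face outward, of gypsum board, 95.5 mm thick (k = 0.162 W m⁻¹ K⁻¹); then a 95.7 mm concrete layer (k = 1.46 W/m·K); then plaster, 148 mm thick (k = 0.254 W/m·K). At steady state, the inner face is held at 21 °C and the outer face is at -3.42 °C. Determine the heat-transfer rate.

Treat each layer as a resistance in series:
  R_gypsum board = L/(kA) = 0.0955/(0.162·22.8) = 0.02586 K/W
  R_concrete = L/(kA) = 0.0957/(1.46·22.8) = 0.002875 K/W
  R_plaster = L/(kA) = 0.148/(0.254·22.8) = 0.02556 K/W
ΣR = 0.02586 + 0.002875 + 0.02556 = 0.05430 K/W
Q = ΔT/ΣR = (21 °C − -3.42 °C)/0.05430 = 450 W

Q = 450 W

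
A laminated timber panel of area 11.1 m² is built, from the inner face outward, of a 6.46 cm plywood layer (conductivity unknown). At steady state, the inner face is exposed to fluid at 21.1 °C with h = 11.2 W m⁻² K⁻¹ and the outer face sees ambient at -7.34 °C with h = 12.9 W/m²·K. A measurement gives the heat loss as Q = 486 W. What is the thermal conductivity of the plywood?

ΣR = ΔT/Q = |21.1 − -7.34|/486 = 0.05852 K/W
Known resistances:
  R_conv,in = 1/(hA) = 1/(11.2·11.1) = 0.008044 K/W
  R_conv,out = 1/(hA) = 1/(12.9·11.1) = 0.006984 K/W
R_plywood = ΣR − ΣR_known = 0.05852 − 0.01503 = 0.04349 K/W
L/(kA) = 0.04349 ⇒ k = 0.0646/(0.04349·11.1) = 0.134 W/m·K

k = 0.134 W/m·K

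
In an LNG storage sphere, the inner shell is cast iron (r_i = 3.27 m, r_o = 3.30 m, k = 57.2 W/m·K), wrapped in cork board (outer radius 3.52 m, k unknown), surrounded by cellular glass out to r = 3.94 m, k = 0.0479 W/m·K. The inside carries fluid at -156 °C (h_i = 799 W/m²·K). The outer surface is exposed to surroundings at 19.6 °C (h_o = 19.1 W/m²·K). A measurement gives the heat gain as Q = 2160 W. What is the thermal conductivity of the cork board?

ΣR = ΔT/Q = |-156 − 19.6|/2160 = 0.08130 K/W
Known resistances:
  R_conv,in = 1/(4πr²h) = 1/(4π·3.27²·799) = 9.314×10^-6 K/W
  R_cast iron = (1/3.27 − 1/3.30)/(4πk) = 0.002780/(4π·57.2) = 3.868×10^-6 K/W
  R_cellular glass = (1/3.52 − 1/3.94)/(4πk) = 0.03028/(4π·0.0479) = 0.05031 K/W
  R_conv,out = 1/(4πr²h) = 1/(4π·3.94²·19.1) = 2.684×10^-4 K/W
R_cork board = ΣR − ΣR_known = 0.08130 − 0.05059 = 0.03071 K/W
(1/r₁−1/r₂)/(4πk) = 0.03071 ⇒ k = 0.01894/(4π·0.03071) = 0.0491 W/m·K

k = 0.0491 W/m·K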